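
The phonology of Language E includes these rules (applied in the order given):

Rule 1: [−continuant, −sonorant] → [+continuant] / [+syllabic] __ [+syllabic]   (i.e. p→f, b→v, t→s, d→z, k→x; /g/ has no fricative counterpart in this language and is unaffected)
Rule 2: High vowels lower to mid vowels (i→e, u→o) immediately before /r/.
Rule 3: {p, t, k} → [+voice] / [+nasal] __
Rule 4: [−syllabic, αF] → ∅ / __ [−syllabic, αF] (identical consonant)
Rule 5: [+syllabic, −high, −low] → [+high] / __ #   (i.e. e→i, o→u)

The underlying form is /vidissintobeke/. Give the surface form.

Rule 1 (intervocalic spirantization): /d/ is a stop between vowels /i/ and /i/, so it spirantizes to the fricative [z]. /b/ is a stop between vowels /o/ and /e/, so it spirantizes to the fricative [v]. /k/ is a stop between vowels /e/ and /e/, so it spirantizes to the fricative [x]. /vidissintobeke/ → vizissintovexe.
Rule 2 (pre-rhotic lowering): no segment meets the environment; /vizissintovexe/ is unchanged.
Rule 3 (post-nasal voicing): /t/ is a voiceless stop immediately after the nasal /n/, so it voices to [d]. /vizissintovexe/ → vizissindovexe.
Rule 4 (degemination): /ss/ is a geminate; the first /s/ deletes. /vizissindovexe/ → vizisindovexe.
Rule 5 (final vowel raising): /e/ is a mid vowel in word-final position, so it raises to [i]. /vizisindovexe/ → vizisindovexi.

vizisindovexi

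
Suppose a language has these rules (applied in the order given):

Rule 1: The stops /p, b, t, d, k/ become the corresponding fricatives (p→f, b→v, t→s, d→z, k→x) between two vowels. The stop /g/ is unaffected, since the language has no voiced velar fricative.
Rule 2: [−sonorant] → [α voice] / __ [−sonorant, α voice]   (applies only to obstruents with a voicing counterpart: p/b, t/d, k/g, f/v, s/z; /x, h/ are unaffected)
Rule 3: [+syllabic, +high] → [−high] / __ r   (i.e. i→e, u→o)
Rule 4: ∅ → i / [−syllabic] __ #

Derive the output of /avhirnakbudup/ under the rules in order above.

Rule 1 (intervocalic spirantization): /d/ is a stop between vowels /u/ and /u/, so it spirantizes to the fricative [z]. /avhirnakbudup/ → avhirnakbuzup.
Rule 2 (regressive voicing assimilation): /v/ precedes the voiceless obstruent /h/, so it devoices to [f] by assimilation. /k/ precedes the voiced obstruent /b/, so it voices to [g] by assimilation. /avhirnakbuzup/ → afhirnagbuzup.
Rule 3 (pre-rhotic lowering): /i/ is a high vowel immediately before /r/, so it lowers to [e]. /afhirnagbuzup/ → afhernagbuzup.
Rule 4 (final i-epenthesis): the form ends in the consonant /p/, so [i] is inserted word-finally. /afhernagbuzup/ → afhernagbuzupi.

afhernagbuzupi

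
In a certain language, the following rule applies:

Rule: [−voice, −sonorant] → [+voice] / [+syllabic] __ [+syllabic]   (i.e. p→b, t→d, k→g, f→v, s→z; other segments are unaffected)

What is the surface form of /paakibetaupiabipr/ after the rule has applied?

paagibedaubiabipr

Scanning /paakibetaupiabipr/: /p/ at position 1 is not in the conditioning environment; /k/ is a voiceless obstruent between vowels /a/ and /i/, so it voices to [g]; /t/ is a voiceless obstruent between vowels /e/ and /a/, so it voices to [d]; /p/ is a voiceless obstruent between vowels /u/ and /i/, so it voices to [b]; /p/ at position 16 is not in the conditioning environment.
Result: [paagibedaubiabipr].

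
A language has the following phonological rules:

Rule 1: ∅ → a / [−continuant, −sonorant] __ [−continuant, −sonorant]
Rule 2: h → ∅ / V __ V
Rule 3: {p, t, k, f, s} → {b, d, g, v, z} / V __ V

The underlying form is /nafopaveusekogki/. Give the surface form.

Rule 1 (stop-cluster a-epenthesis): /g/ and /k/ form a stop–stop cluster, so [a] is inserted between them. /nafopaveusekogki/ → nafopaveusekogaki.
Rule 2 (intervocalic h-deletion): no segment meets the environment; /nafopaveusekogaki/ is unchanged.
Rule 3 (intervocalic voicing): /f/ is a voiceless obstruent between vowels /a/ and /o/, so it voices to [v]. /p/ is a voiceless obstruent between vowels /o/ and /a/, so it voices to [b]. /s/ is a voiceless obstruent between vowels /u/ and /e/, so it voices to [z]. /k/ is a voiceless obstruent between vowels /e/ and /o/, so it voices to [g]. /k/ is a voiceless obstruent between vowels /a/ and /i/, so it voices to [g]. /nafopaveusekogaki/ → navobaveuzegogagi.

navobaveuzegogagi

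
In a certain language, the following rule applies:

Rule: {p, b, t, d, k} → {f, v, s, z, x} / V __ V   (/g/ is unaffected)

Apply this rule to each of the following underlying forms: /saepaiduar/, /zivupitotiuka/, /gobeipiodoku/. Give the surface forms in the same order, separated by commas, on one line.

saefaizuar, zivufisosiuxa, goveifiozoxu

/saepaiduar/: /p/ is a stop between vowels /e/ and /a/, so it spirantizes to the fricative [f]. /d/ is a stop between vowels /i/ and /u/, so it spirantizes to the fricative [z]. → [saefaizuar].
/zivupitotiuka/: /p/ is a stop between vowels /u/ and /i/, so it spirantizes to the fricative [f]. /t/ is a stop between vowels /i/ and /o/, so it spirantizes to the fricative [s]. /t/ is a stop between vowels /o/ and /i/, so it spirantizes to the fricative [s]. /k/ is a stop between vowels /u/ and /a/, so it spirantizes to the fricative [x]. → [zivufisosiuxa].
/gobeipiodoku/: /b/ is a stop between vowels /o/ and /e/, so it spirantizes to the fricative [v]. /p/ is a stop between vowels /i/ and /i/, so it spirantizes to the fricative [f]. /d/ is a stop between vowels /o/ and /o/, so it spirantizes to the fricative [z]. /k/ is a stop between vowels /o/ and /u/, so it spirantizes to the fricative [x]. → [goveifiozoxu].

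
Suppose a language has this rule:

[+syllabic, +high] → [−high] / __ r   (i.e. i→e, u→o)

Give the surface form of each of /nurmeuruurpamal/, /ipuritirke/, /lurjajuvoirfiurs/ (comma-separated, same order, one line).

/nurmeuruurpamal/: /u/ is a high vowel immediately before /r/, so it lowers to [o]. /u/ is a high vowel immediately before /r/, so it lowers to [o]. /u/ is a high vowel immediately before /r/, so it lowers to [o]. → [normeoruorpamal].
/ipuritirke/: /u/ is a high vowel immediately before /r/, so it lowers to [o]. /i/ is a high vowel immediately before /r/, so it lowers to [e]. → [iporiterke].
/lurjajuvoirfiurs/: /u/ is a high vowel immediately before /r/, so it lowers to [o]. /i/ is a high vowel immediately before /r/, so it lowers to [e]. /u/ is a high vowel immediately before /r/, so it lowers to [o]. → [lorjajuvoerfiors].

normeoruorpamal, iporiterke, lorjajuvoerfiors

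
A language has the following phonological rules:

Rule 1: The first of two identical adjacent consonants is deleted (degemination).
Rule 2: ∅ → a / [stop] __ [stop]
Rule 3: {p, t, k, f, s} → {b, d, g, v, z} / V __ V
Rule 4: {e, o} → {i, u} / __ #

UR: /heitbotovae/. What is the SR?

Rule 1 (degemination): no segment meets the environment; /heitbotovae/ is unchanged.
Rule 2 (stop-cluster a-epenthesis): /t/ and /b/ form a stop–stop cluster, so [a] is inserted between them. /heitbotovae/ → heitabotovae.
Rule 3 (intervocalic voicing): /t/ is a voiceless obstruent between vowels /i/ and /a/, so it voices to [d]. /t/ is a voiceless obstruent between vowels /o/ and /o/, so it voices to [d]. /heitabotovae/ → heidabodovae.
Rule 4 (final vowel raising): /e/ is a mid vowel in word-final position, so it raises to [i]. /heidabodovae/ → heidabodovai.

heidabodovai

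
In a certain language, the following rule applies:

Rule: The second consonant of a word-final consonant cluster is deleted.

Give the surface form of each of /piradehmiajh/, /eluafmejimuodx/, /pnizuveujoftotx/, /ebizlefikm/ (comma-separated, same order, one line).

piradehmiaj, eluafmejimuod, pnizuveujoftot, ebizlefik

/piradehmiajh/: /h/ is the second consonant of a word-final cluster /jh/, so it deletes. → [piradehmiaj].
/eluafmejimuodx/: /x/ is the second consonant of a word-final cluster /dx/, so it deletes. → [eluafmejimuod].
/pnizuveujoftotx/: /x/ is the second consonant of a word-final cluster /tx/, so it deletes. → [pnizuveujoftot].
/ebizlefikm/: /m/ is the second consonant of a word-final cluster /km/, so it deletes. → [ebizlefik].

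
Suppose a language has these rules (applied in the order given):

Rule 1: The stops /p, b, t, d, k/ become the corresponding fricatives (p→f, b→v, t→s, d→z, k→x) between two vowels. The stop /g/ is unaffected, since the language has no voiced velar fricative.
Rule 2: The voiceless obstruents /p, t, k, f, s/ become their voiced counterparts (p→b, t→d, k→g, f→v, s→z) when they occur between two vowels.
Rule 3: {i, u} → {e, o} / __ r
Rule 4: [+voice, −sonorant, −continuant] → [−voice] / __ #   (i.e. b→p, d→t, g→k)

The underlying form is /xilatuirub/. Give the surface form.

xilazuerup

Rule 1 (intervocalic spirantization): /t/ is a stop between vowels /a/ and /u/, so it spirantizes to the fricative [s]. /xilatuirub/ → xilasuirub.
Rule 2 (intervocalic voicing): /s/ is a voiceless obstruent between vowels /a/ and /u/, so it voices to [z]. /xilasuirub/ → xilazuirub.
Rule 3 (pre-rhotic lowering): /i/ is a high vowel immediately before /r/, so it lowers to [e]. /xilazuirub/ → xilazuerub.
Rule 4 (final devoicing): /b/ is a voiced stop in word-final position, so it devoices to [p]. /xilazuerub/ → xilazuerup.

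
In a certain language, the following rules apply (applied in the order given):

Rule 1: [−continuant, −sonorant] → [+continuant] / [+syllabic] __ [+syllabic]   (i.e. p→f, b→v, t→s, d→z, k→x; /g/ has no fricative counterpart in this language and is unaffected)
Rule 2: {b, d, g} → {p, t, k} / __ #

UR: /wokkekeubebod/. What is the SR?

Rule 1 (intervocalic spirantization): /k/ is a stop between vowels /e/ and /e/, so it spirantizes to the fricative [x]. /b/ is a stop between vowels /u/ and /e/, so it spirantizes to the fricative [v]. /b/ is a stop between vowels /e/ and /o/, so it spirantizes to the fricative [v]. /wokkekeubebod/ → wokkexeuvevod.
Rule 2 (final devoicing): /d/ is a voiced stop in word-final position, so it devoices to [t]. /wokkexeuvevod/ → wokkexeuvevot.

wokkexeuvevot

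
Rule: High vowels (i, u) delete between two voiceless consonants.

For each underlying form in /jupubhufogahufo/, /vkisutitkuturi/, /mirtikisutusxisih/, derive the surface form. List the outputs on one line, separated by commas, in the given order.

/jupubhufogahufo/: /u/ is a high vowel flanked by voiceless consonants /h/ and /f/, so it deletes. /u/ is a high vowel flanked by voiceless consonants /h/ and /f/, so it deletes. → [jupubhfogahfo].
/vkisutitkuturi/: /i/ is a high vowel flanked by voiceless consonants /k/ and /s/, so it deletes. /u/ is a high vowel flanked by voiceless consonants /s/ and /t/, so it deletes. /i/ is a high vowel flanked by voiceless consonants /t/ and /t/, so it deletes. /u/ is a high vowel flanked by voiceless consonants /k/ and /t/, so it deletes. → [vksttkturi].
/mirtikisutusxisih/: /i/ is a high vowel flanked by voiceless consonants /t/ and /k/, so it deletes. /i/ is a high vowel flanked by voiceless consonants /k/ and /s/, so it deletes. /u/ is a high vowel flanked by voiceless consonants /s/ and /t/, so it deletes. /u/ is a high vowel flanked by voiceless consonants /t/ and /s/, so it deletes. /i/ is a high vowel flanked by voiceless consonants /x/ and /s/, so it deletes. /i/ is a high vowel flanked by voiceless consonants /s/ and /h/, so it deletes. → [mirtkstsxsh].

jupubhfogahfo, vksttkturi, mirtkstsxsh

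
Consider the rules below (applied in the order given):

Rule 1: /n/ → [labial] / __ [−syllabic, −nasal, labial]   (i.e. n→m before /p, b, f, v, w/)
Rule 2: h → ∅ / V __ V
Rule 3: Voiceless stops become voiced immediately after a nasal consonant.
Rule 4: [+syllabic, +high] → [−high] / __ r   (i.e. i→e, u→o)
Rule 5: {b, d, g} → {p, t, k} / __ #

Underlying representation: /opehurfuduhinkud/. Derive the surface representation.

Rule 1 (nasal place assimilation): no segment meets the environment; /opehurfuduhinkud/ is unchanged.
Rule 2 (intervocalic h-deletion): /h/ occurs between vowels /e/ and /u/, so it deletes. /h/ occurs between vowels /u/ and /i/, so it deletes. /opehurfuduhinkud/ → opeurfuduinkud.
Rule 3 (post-nasal voicing): /k/ is a voiceless stop immediately after the nasal /n/, so it voices to [g]. /opeurfuduinkud/ → opeurfuduingud.
Rule 4 (pre-rhotic lowering): /u/ is a high vowel immediately before /r/, so it lowers to [o]. /opeurfuduingud/ → opeorfuduingud.
Rule 5 (final devoicing): /d/ is a voiced stop in word-final position, so it devoices to [t]. /opeorfuduingud/ → opeorfuduingut.

opeorfuduingut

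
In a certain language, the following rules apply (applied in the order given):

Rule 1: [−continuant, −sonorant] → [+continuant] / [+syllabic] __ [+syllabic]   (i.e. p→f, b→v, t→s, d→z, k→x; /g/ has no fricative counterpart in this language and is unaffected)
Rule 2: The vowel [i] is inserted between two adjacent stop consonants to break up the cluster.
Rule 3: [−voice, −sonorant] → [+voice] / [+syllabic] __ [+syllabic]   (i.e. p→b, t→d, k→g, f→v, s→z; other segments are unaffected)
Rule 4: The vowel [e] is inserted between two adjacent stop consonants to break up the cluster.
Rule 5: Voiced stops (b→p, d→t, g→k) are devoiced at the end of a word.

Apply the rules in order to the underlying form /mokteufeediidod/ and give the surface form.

mogideuveeziizot

Rule 1 (intervocalic spirantization): /d/ is a stop between vowels /e/ and /i/, so it spirantizes to the fricative [z]. /d/ is a stop between vowels /i/ and /o/, so it spirantizes to the fricative [z]. /mokteufeediidod/ → mokteufeeziizod.
Rule 2 (stop-cluster i-epenthesis): /k/ and /t/ form a stop–stop cluster, so [i] is inserted between them. /mokteufeeziizod/ → mokiteufeeziizod.
Rule 3 (intervocalic voicing): /k/ is a voiceless obstruent between vowels /o/ and /i/, so it voices to [g]. /t/ is a voiceless obstruent between vowels /i/ and /e/, so it voices to [d]. /f/ is a voiceless obstruent between vowels /u/ and /e/, so it voices to [v]. /mokiteufeeziizod/ → mogideuveeziizod.
Rule 4 (stop-cluster e-epenthesis): no segment meets the environment; /mogideuveeziizod/ is unchanged.
Rule 5 (final devoicing): /d/ is a voiced stop in word-final position, so it devoices to [t]. /mogideuveeziizod/ → mogideuveeziizot.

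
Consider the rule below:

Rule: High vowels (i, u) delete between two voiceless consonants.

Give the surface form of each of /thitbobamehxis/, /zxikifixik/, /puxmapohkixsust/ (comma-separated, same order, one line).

thtbobamehxs, zxkfxk, pxmapohkxsst

/thitbobamehxis/: /i/ is a high vowel flanked by voiceless consonants /h/ and /t/, so it deletes. /i/ is a high vowel flanked by voiceless consonants /x/ and /s/, so it deletes. → [thtbobamehxs].
/zxikifixik/: /i/ is a high vowel flanked by voiceless consonants /x/ and /k/, so it deletes. /i/ is a high vowel flanked by voiceless consonants /k/ and /f/, so it deletes. /i/ is a high vowel flanked by voiceless consonants /f/ and /x/, so it deletes. /i/ is a high vowel flanked by voiceless consonants /x/ and /k/, so it deletes. → [zxkfxk].
/puxmapohkixsust/: /u/ is a high vowel flanked by voiceless consonants /p/ and /x/, so it deletes. /i/ is a high vowel flanked by voiceless consonants /k/ and /x/, so it deletes. /u/ is a high vowel flanked by voiceless consonants /s/ and /s/, so it deletes. → [pxmapohkxsst].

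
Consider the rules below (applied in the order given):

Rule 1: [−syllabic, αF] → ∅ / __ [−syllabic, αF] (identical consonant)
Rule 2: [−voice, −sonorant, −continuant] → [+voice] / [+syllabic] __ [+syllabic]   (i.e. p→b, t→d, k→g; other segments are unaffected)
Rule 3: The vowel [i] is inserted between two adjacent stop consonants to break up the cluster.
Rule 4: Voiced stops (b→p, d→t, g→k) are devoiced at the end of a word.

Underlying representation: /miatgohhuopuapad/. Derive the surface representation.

Rule 1 (degemination): /hh/ is a geminate; the first /h/ deletes. /miatgohhuopuapad/ → miatgohuopuapad.
Rule 2 (intervocalic voicing): /p/ is a voiceless stop between vowels /o/ and /u/, so it voices to [b]. /p/ is a voiceless stop between vowels /a/ and /a/, so it voices to [b]. /miatgohuopuapad/ → miatgohuobuabad.
Rule 3 (stop-cluster i-epenthesis): /t/ and /g/ form a stop–stop cluster, so [i] is inserted between them. /miatgohuobuabad/ → miatigohuobuabad.
Rule 4 (final devoicing): /d/ is a voiced stop in word-final position, so it devoices to [t]. /miatigohuobuabad/ → miatigohuobuabat.

miatigohuobuabat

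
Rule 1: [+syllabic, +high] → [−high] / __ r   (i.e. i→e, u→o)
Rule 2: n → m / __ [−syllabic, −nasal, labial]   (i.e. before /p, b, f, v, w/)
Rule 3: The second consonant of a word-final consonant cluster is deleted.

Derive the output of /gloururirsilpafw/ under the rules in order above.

gloororersilpaf

Rule 1 (pre-rhotic lowering): /u/ is a high vowel immediately before /r/, so it lowers to [o]. /u/ is a high vowel immediately before /r/, so it lowers to [o]. /i/ is a high vowel immediately before /r/, so it lowers to [e]. /gloururirsilpafw/ → gloororersilpafw.
Rule 2 (nasal place assimilation): no segment meets the environment; /gloororersilpafw/ is unchanged.
Rule 3 (final cluster simplification): /w/ is the second consonant of a word-final cluster /fw/, so it deletes. /gloororersilpafw/ → gloororersilpaf.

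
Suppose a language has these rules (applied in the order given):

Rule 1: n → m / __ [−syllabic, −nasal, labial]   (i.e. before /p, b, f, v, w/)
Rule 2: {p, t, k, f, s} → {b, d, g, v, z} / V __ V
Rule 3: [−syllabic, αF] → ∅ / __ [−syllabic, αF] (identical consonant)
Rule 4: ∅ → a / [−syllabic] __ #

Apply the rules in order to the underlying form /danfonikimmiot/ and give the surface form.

Rule 1 (nasal place assimilation): /n/ precedes the labial consonant /f/, so it assimilates in place to [m]. /danfonikimmiot/ → damfonikimmiot.
Rule 2 (intervocalic voicing): /k/ is a voiceless obstruent between vowels /i/ and /i/, so it voices to [g]. /damfonikimmiot/ → damfonigimmiot.
Rule 3 (degemination): /mm/ is a geminate; the first /m/ deletes. /damfonigimmiot/ → damfonigimiot.
Rule 4 (final a-epenthesis): the form ends in the consonant /t/, so [a] is inserted word-finally. /damfonigimiot/ → damfonigimiota.

damfonigimiota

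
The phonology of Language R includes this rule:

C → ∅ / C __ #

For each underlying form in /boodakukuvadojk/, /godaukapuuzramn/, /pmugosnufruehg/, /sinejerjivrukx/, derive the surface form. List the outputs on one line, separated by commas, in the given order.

boodakukuvadoj, godaukapuuzram, pmugosnufrueh, sinejerjivruk

/boodakukuvadojk/: /k/ is the second consonant of a word-final cluster /jk/, so it deletes. → [boodakukuvadoj].
/godaukapuuzramn/: /n/ is the second consonant of a word-final cluster /mn/, so it deletes. → [godaukapuuzram].
/pmugosnufruehg/: /g/ is the second consonant of a word-final cluster /hg/, so it deletes. → [pmugosnufrueh].
/sinejerjivrukx/: /x/ is the second consonant of a word-final cluster /kx/, so it deletes. → [sinejerjivruk].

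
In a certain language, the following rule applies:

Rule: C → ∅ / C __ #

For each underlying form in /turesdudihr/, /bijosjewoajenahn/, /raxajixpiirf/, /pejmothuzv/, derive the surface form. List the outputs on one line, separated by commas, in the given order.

turesdudih, bijosjewoajenah, raxajixpiir, pejmothuz

/turesdudihr/: /r/ is the second consonant of a word-final cluster /hr/, so it deletes. → [turesdudih].
/bijosjewoajenahn/: /n/ is the second consonant of a word-final cluster /hn/, so it deletes. → [bijosjewoajenah].
/raxajixpiirf/: /f/ is the second consonant of a word-final cluster /rf/, so it deletes. → [raxajixpiir].
/pejmothuzv/: /v/ is the second consonant of a word-final cluster /zv/, so it deletes. → [pejmothuz].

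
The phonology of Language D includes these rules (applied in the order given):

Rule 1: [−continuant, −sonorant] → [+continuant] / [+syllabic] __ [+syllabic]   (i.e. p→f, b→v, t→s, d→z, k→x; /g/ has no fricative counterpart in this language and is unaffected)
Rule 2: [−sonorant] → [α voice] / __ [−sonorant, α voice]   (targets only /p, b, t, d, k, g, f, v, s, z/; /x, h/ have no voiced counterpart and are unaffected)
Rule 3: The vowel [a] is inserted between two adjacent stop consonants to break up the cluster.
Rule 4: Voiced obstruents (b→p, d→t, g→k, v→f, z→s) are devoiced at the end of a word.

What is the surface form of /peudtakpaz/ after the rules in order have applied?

peutatakapas

Rule 1 (intervocalic spirantization): no segment meets the environment; /peudtakpaz/ is unchanged.
Rule 2 (regressive voicing assimilation): /d/ precedes the voiceless obstruent /t/, so it devoices to [t] by assimilation. /peudtakpaz/ → peuttakpaz.
Rule 3 (stop-cluster a-epenthesis): /t/ and /t/ form a stop–stop cluster, so [a] is inserted between them. /k/ and /p/ form a stop–stop cluster, so [a] is inserted between them. /peuttakpaz/ → peutatakapaz.
Rule 4 (final devoicing): /z/ is a voiced obstruent in word-final position, so it devoices to [s]. /peutatakapaz/ → peutatakapas.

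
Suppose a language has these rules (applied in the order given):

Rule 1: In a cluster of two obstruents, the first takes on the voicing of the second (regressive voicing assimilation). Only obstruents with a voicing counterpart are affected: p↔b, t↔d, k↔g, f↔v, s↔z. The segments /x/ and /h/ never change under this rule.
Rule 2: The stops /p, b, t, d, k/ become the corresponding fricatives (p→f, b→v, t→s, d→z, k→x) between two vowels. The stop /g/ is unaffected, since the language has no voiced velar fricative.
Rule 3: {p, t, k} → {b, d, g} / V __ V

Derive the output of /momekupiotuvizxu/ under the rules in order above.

Rule 1 (regressive voicing assimilation): /z/ precedes the voiceless obstruent /x/, so it devoices to [s] by assimilation. /momekupiotuvizxu/ → momekupiotuvisxu.
Rule 2 (intervocalic spirantization): /k/ is a stop between vowels /e/ and /u/, so it spirantizes to the fricative [x]. /p/ is a stop between vowels /u/ and /i/, so it spirantizes to the fricative [f]. /t/ is a stop between vowels /o/ and /u/, so it spirantizes to the fricative [s]. /momekupiotuvisxu/ → momexufiosuvisxu.
Rule 3 (intervocalic voicing): no segment meets the environment; /momexufiosuvisxu/ is unchanged.

momexufiosuvisxu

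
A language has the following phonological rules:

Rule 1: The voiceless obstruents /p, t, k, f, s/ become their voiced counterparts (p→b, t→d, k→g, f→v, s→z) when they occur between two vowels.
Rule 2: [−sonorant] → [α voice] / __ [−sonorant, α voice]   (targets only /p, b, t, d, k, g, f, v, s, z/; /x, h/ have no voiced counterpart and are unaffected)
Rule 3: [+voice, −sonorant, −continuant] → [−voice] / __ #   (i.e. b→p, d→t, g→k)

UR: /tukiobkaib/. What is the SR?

Rule 1 (intervocalic voicing): /k/ is a voiceless obstruent between vowels /u/ and /i/, so it voices to [g]. /tukiobkaib/ → tugiobkaib.
Rule 2 (regressive voicing assimilation): /b/ precedes the voiceless obstruent /k/, so it devoices to [p] by assimilation. /tugiobkaib/ → tugiopkaib.
Rule 3 (final devoicing): /b/ is a voiced stop in word-final position, so it devoices to [p]. /tugiopkaib/ → tugiopkaip.

tugiopkaip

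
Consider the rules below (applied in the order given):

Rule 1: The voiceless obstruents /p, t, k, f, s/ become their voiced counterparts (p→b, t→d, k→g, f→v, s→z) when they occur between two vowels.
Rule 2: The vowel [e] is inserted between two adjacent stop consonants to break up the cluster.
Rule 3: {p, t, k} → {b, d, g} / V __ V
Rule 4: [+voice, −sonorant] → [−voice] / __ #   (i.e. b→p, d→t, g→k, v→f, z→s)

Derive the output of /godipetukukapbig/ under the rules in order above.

godibedugugabebik

Rule 1 (intervocalic voicing): /p/ is a voiceless obstruent between vowels /i/ and /e/, so it voices to [b]. /t/ is a voiceless obstruent between vowels /e/ and /u/, so it voices to [d]. /k/ is a voiceless obstruent between vowels /u/ and /u/, so it voices to [g]. /k/ is a voiceless obstruent between vowels /u/ and /a/, so it voices to [g]. /godipetukukapbig/ → godibedugugapbig.
Rule 2 (stop-cluster e-epenthesis): /p/ and /b/ form a stop–stop cluster, so [e] is inserted between them. /godibedugugapbig/ → godibedugugapebig.
Rule 3 (intervocalic voicing): /p/ is a voiceless stop between vowels /a/ and /e/, so it voices to [b]. /godibedugugapebig/ → godibedugugabebig.
Rule 4 (final devoicing): /g/ is a voiced obstruent in word-final position, so it devoices to [k]. /godibedugugabebig/ → godibedugugabebik.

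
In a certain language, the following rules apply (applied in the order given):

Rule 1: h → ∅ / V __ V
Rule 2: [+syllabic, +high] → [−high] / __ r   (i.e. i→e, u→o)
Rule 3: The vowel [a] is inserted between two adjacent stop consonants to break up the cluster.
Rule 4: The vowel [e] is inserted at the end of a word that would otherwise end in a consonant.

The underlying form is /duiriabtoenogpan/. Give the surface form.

Rule 1 (intervocalic h-deletion): no segment meets the environment; /duiriabtoenogpan/ is unchanged.
Rule 2 (pre-rhotic lowering): /i/ is a high vowel immediately before /r/, so it lowers to [e]. /duiriabtoenogpan/ → dueriabtoenogpan.
Rule 3 (stop-cluster a-epenthesis): /b/ and /t/ form a stop–stop cluster, so [a] is inserted between them. /g/ and /p/ form a stop–stop cluster, so [a] is inserted between them. /dueriabtoenogpan/ → dueriabatoenogapan.
Rule 4 (final e-epenthesis): the form ends in the consonant /n/, so [e] is inserted word-finally. /dueriabatoenogapan/ → dueriabatoenogapane.

dueriabatoenogapane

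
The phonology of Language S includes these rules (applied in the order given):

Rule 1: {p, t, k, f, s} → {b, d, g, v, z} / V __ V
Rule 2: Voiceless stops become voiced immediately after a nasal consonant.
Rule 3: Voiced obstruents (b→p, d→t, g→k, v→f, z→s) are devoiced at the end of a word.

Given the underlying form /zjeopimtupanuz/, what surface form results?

Rule 1 (intervocalic voicing): /p/ is a voiceless obstruent between vowels /o/ and /i/, so it voices to [b]. /p/ is a voiceless obstruent between vowels /u/ and /a/, so it voices to [b]. /zjeopimtupanuz/ → zjeobimtubanuz.
Rule 2 (post-nasal voicing): /t/ is a voiceless stop immediately after the nasal /m/, so it voices to [d]. /zjeobimtubanuz/ → zjeobimdubanuz.
Rule 3 (final devoicing): /z/ is a voiced obstruent in word-final position, so it devoices to [s]. /zjeobimdubanuz/ → zjeobimdubanus.

zjeobimdubanus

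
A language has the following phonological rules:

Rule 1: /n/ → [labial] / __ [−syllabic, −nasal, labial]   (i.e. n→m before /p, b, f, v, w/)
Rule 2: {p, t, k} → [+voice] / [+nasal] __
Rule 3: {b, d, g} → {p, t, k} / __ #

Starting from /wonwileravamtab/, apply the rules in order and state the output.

womwileravamdap

Rule 1 (nasal place assimilation): /n/ precedes the labial consonant /w/, so it assimilates in place to [m]. /wonwileravamtab/ → womwileravamtab.
Rule 2 (post-nasal voicing): /t/ is a voiceless stop immediately after the nasal /m/, so it voices to [d]. /womwileravamtab/ → womwileravamdab.
Rule 3 (final devoicing): /b/ is a voiced stop in word-final position, so it devoices to [p]. /womwileravamdab/ → womwileravamdap.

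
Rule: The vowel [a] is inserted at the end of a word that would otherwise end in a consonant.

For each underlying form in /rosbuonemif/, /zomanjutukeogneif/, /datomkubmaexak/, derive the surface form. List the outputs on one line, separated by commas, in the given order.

rosbuonemifa, zomanjutukeogneifa, datomkubmaexaka

/rosbuonemif/: the form ends in the consonant /f/, so [a] is inserted word-finally. → [rosbuonemifa].
/zomanjutukeogneif/: the form ends in the consonant /f/, so [a] is inserted word-finally. → [zomanjutukeogneifa].
/datomkubmaexak/: the form ends in the consonant /k/, so [a] is inserted word-finally. → [datomkubmaexaka].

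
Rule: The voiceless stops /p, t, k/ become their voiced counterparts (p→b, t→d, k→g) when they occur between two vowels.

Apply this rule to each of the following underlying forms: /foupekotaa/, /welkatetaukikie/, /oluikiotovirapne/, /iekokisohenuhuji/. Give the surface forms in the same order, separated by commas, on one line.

/foupekotaa/: /p/ is a voiceless stop between vowels /u/ and /e/, so it voices to [b]. /k/ is a voiceless stop between vowels /e/ and /o/, so it voices to [g]. /t/ is a voiceless stop between vowels /o/ and /a/, so it voices to [d]. → [foubegodaa].
/welkatetaukikie/: /t/ is a voiceless stop between vowels /a/ and /e/, so it voices to [d]. /t/ is a voiceless stop between vowels /e/ and /a/, so it voices to [d]. /k/ is a voiceless stop between vowels /u/ and /i/, so it voices to [g]. /k/ is a voiceless stop between vowels /i/ and /i/, so it voices to [g]. → [welkadedaugigie].
/oluikiotovirapne/: /k/ is a voiceless stop between vowels /i/ and /i/, so it voices to [g]. /t/ is a voiceless stop between vowels /o/ and /o/, so it voices to [d]. → [oluigiodovirapne].
/iekokisohenuhuji/: /k/ is a voiceless stop between vowels /e/ and /o/, so it voices to [g]. /k/ is a voiceless stop between vowels /o/ and /i/, so it voices to [g]. → [iegogisohenuhuji].

foubegodaa, welkadedaugigie, oluigiodovirapne, iegogisohenuhuji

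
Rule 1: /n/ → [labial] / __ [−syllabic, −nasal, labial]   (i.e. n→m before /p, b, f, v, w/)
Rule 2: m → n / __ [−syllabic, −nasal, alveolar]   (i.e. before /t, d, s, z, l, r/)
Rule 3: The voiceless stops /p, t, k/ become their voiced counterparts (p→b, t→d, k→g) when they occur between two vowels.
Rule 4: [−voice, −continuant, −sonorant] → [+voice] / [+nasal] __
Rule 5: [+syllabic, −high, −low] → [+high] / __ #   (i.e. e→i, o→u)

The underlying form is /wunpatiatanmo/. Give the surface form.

Rule 1 (nasal place assimilation): /n/ precedes the labial consonant /p/, so it assimilates in place to [m]. /wunpatiatanmo/ → wumpatiatanmo.
Rule 2 (nasal place assimilation): no segment meets the environment; /wumpatiatanmo/ is unchanged.
Rule 3 (intervocalic voicing): /t/ is a voiceless stop between vowels /a/ and /i/, so it voices to [d]. /t/ is a voiceless stop between vowels /a/ and /a/, so it voices to [d]. /wumpatiatanmo/ → wumpadiadanmo.
Rule 4 (post-nasal voicing): /p/ is a voiceless stop immediately after the nasal /m/, so it voices to [b]. /wumpadiadanmo/ → wumbadiadanmo.
Rule 5 (final vowel raising): /o/ is a mid vowel in word-final position, so it raises to [u]. /wumbadiadanmo/ → wumbadiadanmu.

wumbadiadanmu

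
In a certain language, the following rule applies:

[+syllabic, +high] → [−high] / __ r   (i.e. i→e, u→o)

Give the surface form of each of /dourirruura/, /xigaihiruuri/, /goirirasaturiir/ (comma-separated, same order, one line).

doorerruora, xigaiheruori, goererasatorier

/dourirruura/: /u/ is a high vowel immediately before /r/, so it lowers to [o]. /i/ is a high vowel immediately before /r/, so it lowers to [e]. /u/ is a high vowel immediately before /r/, so it lowers to [o]. → [doorerruora].
/xigaihiruuri/: /i/ is a high vowel immediately before /r/, so it lowers to [e]. /u/ is a high vowel immediately before /r/, so it lowers to [o]. → [xigaiheruori].
/goirirasaturiir/: /i/ is a high vowel immediately before /r/, so it lowers to [e]. /i/ is a high vowel immediately before /r/, so it lowers to [e]. /u/ is a high vowel immediately before /r/, so it lowers to [o]. /i/ is a high vowel immediately before /r/, so it lowers to [e]. → [goererasatorier].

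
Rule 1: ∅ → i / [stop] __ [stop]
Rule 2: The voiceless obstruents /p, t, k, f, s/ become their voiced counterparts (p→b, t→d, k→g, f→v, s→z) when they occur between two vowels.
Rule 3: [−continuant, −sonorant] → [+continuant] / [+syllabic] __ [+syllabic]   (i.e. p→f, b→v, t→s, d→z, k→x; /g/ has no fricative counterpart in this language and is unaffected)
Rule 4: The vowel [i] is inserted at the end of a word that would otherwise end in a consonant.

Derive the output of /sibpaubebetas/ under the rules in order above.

sivivauvevezasi

Rule 1 (stop-cluster i-epenthesis): /b/ and /p/ form a stop–stop cluster, so [i] is inserted between them. /sibpaubebetas/ → sibipaubebetas.
Rule 2 (intervocalic voicing): /p/ is a voiceless obstruent between vowels /i/ and /a/, so it voices to [b]. /t/ is a voiceless obstruent between vowels /e/ and /a/, so it voices to [d]. /sibipaubebetas/ → sibibaubebedas.
Rule 3 (intervocalic spirantization): /b/ is a stop between vowels /i/ and /i/, so it spirantizes to the fricative [v]. /b/ is a stop between vowels /i/ and /a/, so it spirantizes to the fricative [v]. /b/ is a stop between vowels /u/ and /e/, so it spirantizes to the fricative [v]. /b/ is a stop between vowels /e/ and /e/, so it spirantizes to the fricative [v]. /d/ is a stop between vowels /e/ and /a/, so it spirantizes to the fricative [z]. /sibibaubebedas/ → sivivauvevezas.
Rule 4 (final i-epenthesis): the form ends in the consonant /s/, so [i] is inserted word-finally. /sivivauvevezas/ → sivivauvevezasi.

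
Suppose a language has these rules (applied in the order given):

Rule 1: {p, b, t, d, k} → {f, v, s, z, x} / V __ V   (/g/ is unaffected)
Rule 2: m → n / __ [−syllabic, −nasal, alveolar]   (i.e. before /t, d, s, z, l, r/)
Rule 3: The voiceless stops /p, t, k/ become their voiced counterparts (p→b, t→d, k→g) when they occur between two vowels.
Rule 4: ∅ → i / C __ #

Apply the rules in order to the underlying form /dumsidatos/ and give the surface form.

dunsizasosi

Rule 1 (intervocalic spirantization): /d/ is a stop between vowels /i/ and /a/, so it spirantizes to the fricative [z]. /t/ is a stop between vowels /a/ and /o/, so it spirantizes to the fricative [s]. /dumsidatos/ → dumsizasos.
Rule 2 (nasal place assimilation): /m/ precedes the alveolar consonant /s/, so it assimilates in place to [n]. /dumsizasos/ → dunsizasos.
Rule 3 (intervocalic voicing): no segment meets the environment; /dunsizasos/ is unchanged.
Rule 4 (final i-epenthesis): the form ends in the consonant /s/, so [i] is inserted word-finally. /dunsizasos/ → dunsizasosi.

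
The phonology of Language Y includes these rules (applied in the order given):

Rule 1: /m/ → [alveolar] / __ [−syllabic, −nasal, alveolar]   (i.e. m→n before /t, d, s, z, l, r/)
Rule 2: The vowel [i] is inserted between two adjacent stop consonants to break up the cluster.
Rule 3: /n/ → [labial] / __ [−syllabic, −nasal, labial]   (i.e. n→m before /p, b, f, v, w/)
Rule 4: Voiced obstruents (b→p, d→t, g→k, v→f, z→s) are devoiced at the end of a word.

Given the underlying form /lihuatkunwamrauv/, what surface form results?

lihuatikumwanrauf

Rule 1 (nasal place assimilation): /m/ precedes the alveolar consonant /r/, so it assimilates in place to [n]. /lihuatkunwamrauv/ → lihuatkunwanrauv.
Rule 2 (stop-cluster i-epenthesis): /t/ and /k/ form a stop–stop cluster, so [i] is inserted between them. /lihuatkunwanrauv/ → lihuatikunwanrauv.
Rule 3 (nasal place assimilation): /n/ precedes the labial consonant /w/, so it assimilates in place to [m]. /lihuatikunwanrauv/ → lihuatikumwanrauv.
Rule 4 (final devoicing): /v/ is a voiced obstruent in word-final position, so it devoices to [f]. /lihuatikumwanrauv/ → lihuatikumwanrauf.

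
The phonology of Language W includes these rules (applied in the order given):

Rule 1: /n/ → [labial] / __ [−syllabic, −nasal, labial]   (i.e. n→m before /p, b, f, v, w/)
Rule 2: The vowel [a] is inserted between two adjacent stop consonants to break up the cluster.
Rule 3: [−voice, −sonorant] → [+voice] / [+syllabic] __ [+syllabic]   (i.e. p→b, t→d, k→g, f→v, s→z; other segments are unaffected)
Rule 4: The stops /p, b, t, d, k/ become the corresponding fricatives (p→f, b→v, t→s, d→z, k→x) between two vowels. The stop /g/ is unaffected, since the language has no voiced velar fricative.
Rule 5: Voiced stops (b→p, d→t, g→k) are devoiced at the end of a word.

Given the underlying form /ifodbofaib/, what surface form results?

Rule 1 (nasal place assimilation): no segment meets the environment; /ifodbofaib/ is unchanged.
Rule 2 (stop-cluster a-epenthesis): /d/ and /b/ form a stop–stop cluster, so [a] is inserted between them. /ifodbofaib/ → ifodabofaib.
Rule 3 (intervocalic voicing): /f/ is a voiceless obstruent between vowels /i/ and /o/, so it voices to [v]. /f/ is a voiceless obstruent between vowels /o/ and /a/, so it voices to [v]. /ifodabofaib/ → ivodabovaib.
Rule 4 (intervocalic spirantization): /d/ is a stop between vowels /o/ and /a/, so it spirantizes to the fricative [z]. /b/ is a stop between vowels /a/ and /o/, so it spirantizes to the fricative [v]. /ivodabovaib/ → ivozavovaib.
Rule 5 (final devoicing): /b/ is a voiced stop in word-final position, so it devoices to [p]. /ivozavovaib/ → ivozavovaip.

ivozavovaip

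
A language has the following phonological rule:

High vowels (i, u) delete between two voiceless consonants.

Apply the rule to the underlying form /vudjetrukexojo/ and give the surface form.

vudjetrukexojo

No segment of /vudjetrukexojo/ meets the structural description of the rule, so the form surfaces unchanged.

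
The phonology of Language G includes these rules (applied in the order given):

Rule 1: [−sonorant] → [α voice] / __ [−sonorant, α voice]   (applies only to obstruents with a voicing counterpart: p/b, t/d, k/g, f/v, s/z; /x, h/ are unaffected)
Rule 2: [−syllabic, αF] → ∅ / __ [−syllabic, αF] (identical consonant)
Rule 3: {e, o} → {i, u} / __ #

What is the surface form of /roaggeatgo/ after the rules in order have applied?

roageadgu

Rule 1 (regressive voicing assimilation): /t/ precedes the voiced obstruent /g/, so it voices to [d] by assimilation. /roaggeatgo/ → roaggeadgo.
Rule 2 (degemination): /gg/ is a geminate; the first /g/ deletes. /roaggeadgo/ → roageadgo.
Rule 3 (final vowel raising): /o/ is a mid vowel in word-final position, so it raises to [u]. /roageadgo/ → roageadgu.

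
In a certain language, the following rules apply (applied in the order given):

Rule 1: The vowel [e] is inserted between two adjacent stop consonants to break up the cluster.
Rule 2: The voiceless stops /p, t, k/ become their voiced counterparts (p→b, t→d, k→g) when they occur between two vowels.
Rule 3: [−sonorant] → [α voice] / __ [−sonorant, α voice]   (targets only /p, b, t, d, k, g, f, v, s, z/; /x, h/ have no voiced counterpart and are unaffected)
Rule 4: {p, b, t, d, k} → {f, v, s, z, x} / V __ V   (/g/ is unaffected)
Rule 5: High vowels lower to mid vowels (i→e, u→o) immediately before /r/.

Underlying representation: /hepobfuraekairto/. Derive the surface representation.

hevopforaegaerto

Rule 1 (stop-cluster e-epenthesis): no segment meets the environment; /hepobfuraekairto/ is unchanged.
Rule 2 (intervocalic voicing): /p/ is a voiceless stop between vowels /e/ and /o/, so it voices to [b]. /k/ is a voiceless stop between vowels /e/ and /a/, so it voices to [g]. /hepobfuraekairto/ → hebobfuraegairto.
Rule 3 (regressive voicing assimilation): /b/ precedes the voiceless obstruent /f/, so it devoices to [p] by assimilation. /hebobfuraegairto/ → hebopfuraegairto.
Rule 4 (intervocalic spirantization): /b/ is a stop between vowels /e/ and /o/, so it spirantizes to the fricative [v]. /hebopfuraegairto/ → hevopfuraegairto.
Rule 5 (pre-rhotic lowering): /u/ is a high vowel immediately before /r/, so it lowers to [o]. /i/ is a high vowel immediately before /r/, so it lowers to [e]. /hevopfuraegairto/ → hevopforaegaerto.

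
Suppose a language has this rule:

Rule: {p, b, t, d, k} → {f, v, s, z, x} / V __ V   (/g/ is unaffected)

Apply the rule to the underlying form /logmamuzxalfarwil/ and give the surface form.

logmamuzxalfarwil

No segment of /logmamuzxalfarwil/ meets the structural description of the rule, so the form surfaces unchanged.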